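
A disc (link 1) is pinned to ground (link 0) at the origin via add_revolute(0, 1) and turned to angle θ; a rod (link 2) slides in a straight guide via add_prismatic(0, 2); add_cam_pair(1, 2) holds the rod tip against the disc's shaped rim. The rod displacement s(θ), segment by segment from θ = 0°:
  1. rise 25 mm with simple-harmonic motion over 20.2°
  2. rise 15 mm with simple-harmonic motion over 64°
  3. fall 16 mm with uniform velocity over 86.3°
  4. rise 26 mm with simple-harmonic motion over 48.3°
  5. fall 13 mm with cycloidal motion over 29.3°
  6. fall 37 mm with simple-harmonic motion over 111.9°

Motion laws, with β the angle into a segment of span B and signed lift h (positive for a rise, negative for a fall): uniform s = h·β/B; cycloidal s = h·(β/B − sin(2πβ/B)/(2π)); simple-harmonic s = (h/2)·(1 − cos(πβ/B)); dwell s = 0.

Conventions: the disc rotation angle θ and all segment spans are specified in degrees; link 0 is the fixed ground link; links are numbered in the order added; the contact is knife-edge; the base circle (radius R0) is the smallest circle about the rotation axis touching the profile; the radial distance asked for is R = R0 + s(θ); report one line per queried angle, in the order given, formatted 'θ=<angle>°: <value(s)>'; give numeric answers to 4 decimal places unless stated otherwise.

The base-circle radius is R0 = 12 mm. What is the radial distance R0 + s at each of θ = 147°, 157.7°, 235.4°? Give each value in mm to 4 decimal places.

segment 1 (0° to 20.2°, simple-harmonic, h = 25) is passed completely: s = 0.0000 + (25) = 25.0000
segment 2 (20.2° to 84.2°, simple-harmonic, h = 15) is passed completely: s = 25.0000 + (15) = 40.0000
θ = 147° falls in segment 3 (84.2° to 170.5°, uniform, h = -16): β = 147 − 84.2 = 62.8°, B = 86.3°; Δs = -16·62.8/86.3 = -11.6431; s = 40.0000 − 11.6431 = 28.3569
θ = 157.7° falls in segment 3 (84.2° to 170.5°, uniform, h = -16): β = 157.7 − 84.2 = 73.5°, B = 86.3°; Δs = -16·73.5/86.3 = -13.6269; s = 40.0000 − 13.6269 = 26.3731
segment 3 (84.2° to 170.5°, uniform, h = -16) is passed completely: s = 40.0000 + (-16) = 24.0000
segment 4 (170.5° to 218.8°, simple-harmonic, h = 26) is passed completely: s = 24.0000 + (26) = 50.0000
θ = 235.4° falls in segment 5 (218.8° to 248.1°, cycloidal, h = -13): β = 235.4 − 218.8 = 16.6°, B = 29.3°; Δs = -13·(0.5666 − sin(2π·0.5666)/(2π)) = -8.2054; s = 50.0000 − 8.2054 = 41.7946
θ=147°: R = R0 + s = 12 + 28.3569 = 40.3569
θ=157.7°: R = R0 + s = 12 + 26.3731 = 38.3731
θ=235.4°: R = R0 + s = 12 + 41.7946 = 53.7946

θ=147°: 40.3569
θ=157.7°: 38.3731
θ=235.4°: 53.7946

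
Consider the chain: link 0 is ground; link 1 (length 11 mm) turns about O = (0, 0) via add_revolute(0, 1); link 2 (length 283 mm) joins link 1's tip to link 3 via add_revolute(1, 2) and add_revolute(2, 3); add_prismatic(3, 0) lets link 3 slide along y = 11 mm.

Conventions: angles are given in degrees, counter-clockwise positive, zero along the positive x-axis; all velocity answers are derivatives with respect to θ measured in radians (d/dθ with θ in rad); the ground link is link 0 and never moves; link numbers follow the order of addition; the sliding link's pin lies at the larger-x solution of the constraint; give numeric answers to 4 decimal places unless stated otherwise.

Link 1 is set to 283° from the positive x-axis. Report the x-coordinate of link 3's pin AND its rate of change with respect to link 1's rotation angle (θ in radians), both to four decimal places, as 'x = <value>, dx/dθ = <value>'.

geometry: r = 11 mm, L = 283 mm, e = 11 mm
crank pin P = (r cos θ, r sin θ) = (2.474462, -10.718071)
h = r sin θ − e = -10.718071 − 11 = -21.718071
x = r cos θ + √(L² − h²) = 2.474462 + 282.165422 = 284.639884
dx/dθ = −r sin θ − h·r cos θ/√(L² − h²) (θ in radians; h = -21.718071) = 10.908528

x = 284.6399, dx/dθ = 10.9085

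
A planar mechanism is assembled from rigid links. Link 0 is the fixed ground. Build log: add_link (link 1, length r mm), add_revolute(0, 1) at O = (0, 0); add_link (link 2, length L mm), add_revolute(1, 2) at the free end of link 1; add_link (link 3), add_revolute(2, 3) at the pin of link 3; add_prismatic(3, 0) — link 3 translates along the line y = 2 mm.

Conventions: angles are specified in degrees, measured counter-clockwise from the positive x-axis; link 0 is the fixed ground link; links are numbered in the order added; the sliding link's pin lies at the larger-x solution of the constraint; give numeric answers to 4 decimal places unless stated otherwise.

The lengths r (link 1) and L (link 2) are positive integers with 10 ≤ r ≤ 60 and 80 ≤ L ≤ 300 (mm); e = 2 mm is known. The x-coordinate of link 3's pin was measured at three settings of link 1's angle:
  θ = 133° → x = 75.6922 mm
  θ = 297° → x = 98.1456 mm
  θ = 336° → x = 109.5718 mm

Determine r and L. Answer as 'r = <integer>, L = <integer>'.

constraint per measurement: (x − r cos θ)² + (r sin θ − e)² = L²
subtracting the θ₁ and θ₂ equations cancels the r² and L² terms:
r = (x₁² − x₂²) / (2[(x₁cos θ₁ + e sin θ₁) − (x₂cos θ₂ + e sin θ₂)]) = 21.0000 → r = 21
L² = (x₁ − r cos θ₁)² + (r sin θ₁ − e)² = 8280.9976 → L = 91.0000 → L = 91
check at θ₃=336°: x = 109.5718 (printed 109.5718) ✓

r = 21, L = 91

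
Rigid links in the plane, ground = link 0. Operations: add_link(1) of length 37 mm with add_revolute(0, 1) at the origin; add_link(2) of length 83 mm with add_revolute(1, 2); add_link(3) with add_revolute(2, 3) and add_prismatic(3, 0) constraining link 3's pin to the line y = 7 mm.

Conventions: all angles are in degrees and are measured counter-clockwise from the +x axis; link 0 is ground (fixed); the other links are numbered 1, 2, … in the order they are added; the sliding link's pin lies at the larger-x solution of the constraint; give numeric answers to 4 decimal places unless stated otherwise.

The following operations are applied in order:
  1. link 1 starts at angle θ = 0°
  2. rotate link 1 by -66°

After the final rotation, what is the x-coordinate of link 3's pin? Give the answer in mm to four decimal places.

geometry: r = 37 mm, L = 83 mm, e = 7 mm; θ starts at 0°
rotate link 1 by -66°: θ ← 0° -66° = -66°
crank pin P = (r cos θ, r sin θ) = (15.049256, -33.801182)
h = r sin θ − e = -33.801182 − 7 = -40.801182
x = r cos θ + √(L² − h²) = 15.049256 + 72.279067 = 87.328323

87.3283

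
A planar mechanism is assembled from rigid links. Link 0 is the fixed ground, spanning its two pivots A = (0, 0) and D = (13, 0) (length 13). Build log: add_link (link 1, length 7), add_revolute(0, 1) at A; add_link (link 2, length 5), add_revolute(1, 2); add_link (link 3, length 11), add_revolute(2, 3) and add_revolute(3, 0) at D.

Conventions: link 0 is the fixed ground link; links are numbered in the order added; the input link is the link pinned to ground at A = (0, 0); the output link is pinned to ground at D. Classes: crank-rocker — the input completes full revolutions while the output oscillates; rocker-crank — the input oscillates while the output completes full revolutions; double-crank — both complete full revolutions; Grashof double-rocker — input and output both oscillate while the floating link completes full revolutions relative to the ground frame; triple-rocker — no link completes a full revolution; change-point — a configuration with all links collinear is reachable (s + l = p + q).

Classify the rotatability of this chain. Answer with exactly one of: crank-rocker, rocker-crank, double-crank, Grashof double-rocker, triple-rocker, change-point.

lengths: ground=13, input=7, coupler=5, output=11
sorted: s=5 (shortest), l=13 (longest), p+q=18
s + l = 18 vs p + q = 18
s + l = p + q → change-point (collinear configuration reachable)

change-point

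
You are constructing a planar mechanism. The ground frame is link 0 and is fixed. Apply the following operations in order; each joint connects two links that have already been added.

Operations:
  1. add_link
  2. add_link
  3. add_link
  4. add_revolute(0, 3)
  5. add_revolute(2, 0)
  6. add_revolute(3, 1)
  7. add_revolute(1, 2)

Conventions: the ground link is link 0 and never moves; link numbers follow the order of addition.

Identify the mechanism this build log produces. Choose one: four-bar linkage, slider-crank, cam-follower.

links: 4 (incl. ground); joints: 4 revolute, 0 prismatic, 0 higher (cam) pair, forming one closed loop
4 links in a single 4R loop → four-bar linkage

four-bar linkage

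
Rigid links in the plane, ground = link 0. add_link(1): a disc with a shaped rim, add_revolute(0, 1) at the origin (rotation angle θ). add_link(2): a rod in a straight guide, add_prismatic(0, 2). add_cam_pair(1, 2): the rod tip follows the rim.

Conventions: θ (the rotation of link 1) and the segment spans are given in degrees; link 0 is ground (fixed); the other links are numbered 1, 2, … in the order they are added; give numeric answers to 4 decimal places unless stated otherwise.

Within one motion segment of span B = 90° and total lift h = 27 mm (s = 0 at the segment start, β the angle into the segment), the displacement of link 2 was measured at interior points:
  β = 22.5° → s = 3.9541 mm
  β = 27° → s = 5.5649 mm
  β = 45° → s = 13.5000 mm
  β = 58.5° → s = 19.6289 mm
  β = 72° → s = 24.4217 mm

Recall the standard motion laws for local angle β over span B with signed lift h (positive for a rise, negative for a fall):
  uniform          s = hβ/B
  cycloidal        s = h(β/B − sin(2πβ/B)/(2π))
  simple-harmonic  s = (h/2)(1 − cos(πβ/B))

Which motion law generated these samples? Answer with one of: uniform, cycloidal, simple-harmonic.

candidates at β/B = r: uniform s = h·r (linear in β); cycloidal s = h·(r − sin(2πr)/(2π)); simple-harmonic s = (h/2)(1 − cos(πr))
β=22.5°: printed 3.9541 | uniform 6.7500, cycloidal 2.4528, simple-harmonic 3.9541
β=27°: printed 5.5649 | uniform 8.1000, cycloidal 4.0131, simple-harmonic 5.5649
β=45°: printed 13.5000 | uniform 13.5000, cycloidal 13.5000, simple-harmonic 13.5000
β=58.5°: printed 19.6289 | uniform 17.5500, cycloidal 21.0265, simple-harmonic 19.6289
β=72°: printed 24.4217 | uniform 21.6000, cycloidal 25.6869, simple-harmonic 24.4217
only one law matches every sample → simple-harmonic

simple-harmonic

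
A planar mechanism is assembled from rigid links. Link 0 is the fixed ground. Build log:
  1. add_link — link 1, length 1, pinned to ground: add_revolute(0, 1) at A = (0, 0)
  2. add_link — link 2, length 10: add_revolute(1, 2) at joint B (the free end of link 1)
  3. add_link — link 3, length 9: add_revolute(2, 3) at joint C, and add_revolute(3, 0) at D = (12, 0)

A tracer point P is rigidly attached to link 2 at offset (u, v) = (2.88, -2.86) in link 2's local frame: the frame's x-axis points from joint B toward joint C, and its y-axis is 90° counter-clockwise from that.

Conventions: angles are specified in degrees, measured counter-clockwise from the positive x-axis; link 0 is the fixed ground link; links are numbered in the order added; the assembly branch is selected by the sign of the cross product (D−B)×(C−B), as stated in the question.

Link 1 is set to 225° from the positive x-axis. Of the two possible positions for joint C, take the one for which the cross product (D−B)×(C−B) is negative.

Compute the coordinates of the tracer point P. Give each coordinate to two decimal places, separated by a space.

A=(0,0), D=(12.00,0)
B = A + 1.00·(cos225°, sin225°) = (-0.7071, -0.7071)
|BD| = 12.7268
circle(B,10.00) ∩ circle(D,9.00): a=7.1098, h=7.0321
  candidates: C₊=(6.0010,6.7091) cross=89.496; C₋=(6.7825,-7.3333) cross=-89.496
  branch - wants cross < 0 → take C=(6.7825,-7.3333) (cross=-89.496)
ex = (C−B)/|BC| = (0.7490,-0.6626); ey = (0.6626,0.7490)
P = B + 2.88·ex + -2.86·ey = (-0.4452,-4.7575)

-0.45 -4.76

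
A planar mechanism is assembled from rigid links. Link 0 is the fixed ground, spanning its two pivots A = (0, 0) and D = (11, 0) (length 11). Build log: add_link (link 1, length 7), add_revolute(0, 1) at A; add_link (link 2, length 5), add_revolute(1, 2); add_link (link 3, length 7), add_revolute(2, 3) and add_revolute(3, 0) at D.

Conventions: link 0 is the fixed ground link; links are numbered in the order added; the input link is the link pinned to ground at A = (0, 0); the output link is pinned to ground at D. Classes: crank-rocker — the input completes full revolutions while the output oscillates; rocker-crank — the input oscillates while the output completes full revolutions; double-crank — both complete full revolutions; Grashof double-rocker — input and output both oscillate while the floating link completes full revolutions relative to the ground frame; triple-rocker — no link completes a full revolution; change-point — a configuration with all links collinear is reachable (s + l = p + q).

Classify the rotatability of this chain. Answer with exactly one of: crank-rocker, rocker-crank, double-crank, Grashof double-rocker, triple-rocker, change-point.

lengths: ground=11, input=7, coupler=5, output=7
sorted: s=5 (shortest), l=11 (longest), p+q=14
s + l = 16 vs p + q = 14
s + l > p + q → non-Grashof → no link fully rotates → triple-rocker

triple-rocker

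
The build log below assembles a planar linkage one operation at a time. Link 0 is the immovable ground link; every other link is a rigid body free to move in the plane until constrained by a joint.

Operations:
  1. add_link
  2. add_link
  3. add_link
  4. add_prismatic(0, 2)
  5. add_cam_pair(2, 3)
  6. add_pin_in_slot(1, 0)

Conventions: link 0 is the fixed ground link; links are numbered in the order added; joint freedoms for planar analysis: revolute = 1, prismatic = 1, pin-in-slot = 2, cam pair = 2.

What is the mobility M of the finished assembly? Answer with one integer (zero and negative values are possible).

L=1 J1=0 J2=0
add link → L=2 J1=0 J2=0
add link → L=3 J1=0 J2=0
add link → L=4 J1=0 J2=0
P@0,2 dof=1 J1 → L=4 J1=1 J2=0
C@2,3 dof=2 J2 → L=4 J1=1 J2=1
PS@1,0 dof=2 J2 → L=4 J1=1 J2=2
M=3(L−1)−2J1−J2=3·3−2·1−2=5

M = 5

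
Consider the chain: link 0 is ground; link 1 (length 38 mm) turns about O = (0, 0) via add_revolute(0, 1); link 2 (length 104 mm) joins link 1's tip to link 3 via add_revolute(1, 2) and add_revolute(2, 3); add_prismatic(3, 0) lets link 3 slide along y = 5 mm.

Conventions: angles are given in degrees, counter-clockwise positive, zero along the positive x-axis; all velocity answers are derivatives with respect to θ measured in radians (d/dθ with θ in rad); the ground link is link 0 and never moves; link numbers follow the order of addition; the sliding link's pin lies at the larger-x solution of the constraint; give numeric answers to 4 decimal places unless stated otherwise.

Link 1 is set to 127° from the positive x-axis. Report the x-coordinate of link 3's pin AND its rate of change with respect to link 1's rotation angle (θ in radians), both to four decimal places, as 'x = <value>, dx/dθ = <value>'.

geometry: r = 38 mm, L = 104 mm, e = 5 mm
crank pin P = (r cos θ, r sin θ) = (-22.868971, 30.348149)
h = r sin θ − e = 30.348149 − 5 = 25.348149
x = r cos θ + √(L² − h²) = -22.868971 + 100.863627 = 77.994656
dx/dθ = −r sin θ − h·r cos θ/√(L² − h²) (θ in radians; h = 25.348149) = -24.600923

x = 77.9947, dx/dθ = -24.6009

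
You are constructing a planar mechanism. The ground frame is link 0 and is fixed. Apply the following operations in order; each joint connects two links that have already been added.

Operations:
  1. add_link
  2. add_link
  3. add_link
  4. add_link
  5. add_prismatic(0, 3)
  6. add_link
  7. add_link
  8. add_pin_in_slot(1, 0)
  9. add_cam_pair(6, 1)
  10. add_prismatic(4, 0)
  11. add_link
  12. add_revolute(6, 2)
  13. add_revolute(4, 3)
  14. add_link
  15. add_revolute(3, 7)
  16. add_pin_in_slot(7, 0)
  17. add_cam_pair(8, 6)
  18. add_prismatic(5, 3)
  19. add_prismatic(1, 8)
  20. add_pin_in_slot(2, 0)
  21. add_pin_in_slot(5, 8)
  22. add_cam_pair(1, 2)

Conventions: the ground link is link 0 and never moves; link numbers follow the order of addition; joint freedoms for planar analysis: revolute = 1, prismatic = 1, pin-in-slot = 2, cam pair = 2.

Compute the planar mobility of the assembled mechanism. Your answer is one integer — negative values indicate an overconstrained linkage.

(L,J1,J2)=(1,0,0); link0 fixed
link1: (2,0,0)
link2: (3,0,0)
link3: (4,0,0)
link4: (5,0,0)
P 0-3 [J1]: (5,1,0)
link5: (6,1,0)
link6: (7,1,0)
PS 1-0 [J2]: (7,1,1)
C 6-1 [J2]: (7,1,2)
P 4-0 [J1]: (7,2,2)
link7: (8,2,2)
R 6-2 [J1]: (8,3,2)
R 4-3 [J1]: (8,4,2)
link8: (9,4,2)
R 3-7 [J1]: (9,5,2)
PS 7-0 [J2]: (9,5,3)
C 8-6 [J2]: (9,5,4)
P 5-3 [J1]: (9,6,4)
P 1-8 [J1]: (9,7,4)
PS 2-0 [J2]: (9,7,5)
PS 5-8 [J2]: (9,7,6)
C 1-2 [J2]: (9,7,7)
Grübler: 3·8 − 2·7 − 7 = 3

M = 3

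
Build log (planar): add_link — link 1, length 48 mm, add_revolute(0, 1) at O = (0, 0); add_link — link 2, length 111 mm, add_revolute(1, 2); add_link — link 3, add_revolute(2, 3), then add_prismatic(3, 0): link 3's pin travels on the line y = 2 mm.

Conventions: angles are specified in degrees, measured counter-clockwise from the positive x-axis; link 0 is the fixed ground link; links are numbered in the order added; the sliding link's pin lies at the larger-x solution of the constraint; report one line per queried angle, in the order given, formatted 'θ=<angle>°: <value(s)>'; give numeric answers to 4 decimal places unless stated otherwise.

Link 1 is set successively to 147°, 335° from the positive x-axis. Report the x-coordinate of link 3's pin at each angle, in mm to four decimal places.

geometry: r = 48 mm, L = 111 mm, e = 2 mm
θ=147°: crank pin P = (r cos θ, r sin θ) = (-40.256187, 26.142674)
θ=147°: h = r sin θ − e = 26.142674 − 2 = 24.142674
θ=147°: x = r cos θ + √(L² − h²) = -40.256187 + 108.342657 = 68.086470
θ=335°: crank pin P = (r cos θ, r sin θ) = (43.502774, -20.285677)
θ=335°: h = r sin θ − e = -20.285677 − 2 = -22.285677
θ=335°: x = r cos θ + √(L² − h²) = 43.502774 + 108.739821 = 152.242595

θ=147°: 68.0865
θ=335°: 152.2426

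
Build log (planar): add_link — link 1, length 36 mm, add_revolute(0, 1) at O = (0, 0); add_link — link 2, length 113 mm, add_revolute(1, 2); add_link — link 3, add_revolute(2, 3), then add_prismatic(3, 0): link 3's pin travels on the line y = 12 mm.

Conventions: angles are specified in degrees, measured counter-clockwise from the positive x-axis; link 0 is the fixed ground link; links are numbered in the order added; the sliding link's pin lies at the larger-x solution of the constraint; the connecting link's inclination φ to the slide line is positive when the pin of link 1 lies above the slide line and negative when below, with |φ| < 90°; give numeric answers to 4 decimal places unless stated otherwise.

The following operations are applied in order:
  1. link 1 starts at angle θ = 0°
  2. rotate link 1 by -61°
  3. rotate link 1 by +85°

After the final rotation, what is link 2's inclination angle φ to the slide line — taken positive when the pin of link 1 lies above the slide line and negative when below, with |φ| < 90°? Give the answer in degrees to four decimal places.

geometry: r = 36 mm, L = 113 mm, e = 12 mm; θ starts at 0°
rotate link 1 by -61°: θ ← 0° -61° = -61°
rotate link 1 by +85°: θ ← -61° +85° = 24°
h = r sin θ − e = 14.642519 − 12 = 2.642519
sin φ = h / L = 2.642519 / 113 = 0.02338513
φ = arcsin(0.02338513) = 1.339991°

1.3400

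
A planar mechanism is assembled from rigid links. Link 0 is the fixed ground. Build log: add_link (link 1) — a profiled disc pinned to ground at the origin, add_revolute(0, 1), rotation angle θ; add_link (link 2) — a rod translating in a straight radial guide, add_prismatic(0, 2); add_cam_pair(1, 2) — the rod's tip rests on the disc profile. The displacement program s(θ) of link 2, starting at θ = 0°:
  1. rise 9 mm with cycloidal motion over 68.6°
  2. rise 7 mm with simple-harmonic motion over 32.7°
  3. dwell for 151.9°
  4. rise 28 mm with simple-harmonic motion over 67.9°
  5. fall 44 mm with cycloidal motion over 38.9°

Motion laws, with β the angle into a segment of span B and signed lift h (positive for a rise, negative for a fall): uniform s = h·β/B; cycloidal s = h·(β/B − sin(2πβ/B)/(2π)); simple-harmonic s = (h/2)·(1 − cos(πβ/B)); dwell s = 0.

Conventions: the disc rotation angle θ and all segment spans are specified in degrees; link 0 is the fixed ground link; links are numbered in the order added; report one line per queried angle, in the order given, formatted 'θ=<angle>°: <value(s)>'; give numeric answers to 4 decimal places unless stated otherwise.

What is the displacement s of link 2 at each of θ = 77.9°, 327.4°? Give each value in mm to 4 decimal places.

seg 1 [0°–68.6°] cycloidal, h=9: full span → s += 9 → s = 9.0000
seg 2 [68.6°–101.3°] simple-harmonic, h=7: θ=77.9° here. β=9.3, B=32.7. 7/2·(1 − cos(π·0.2844)) = 1.3065 → s = 10.3065
seg 2 [68.6°–101.3°] simple-harmonic, h=7: full span → s += 7 → s = 16.0000
seg 3 [101.3°–253.2°] dwell: s stays 16.0000
seg 4 [253.2°–321.1°] simple-harmonic, h=28: full span → s += 28 → s = 44.0000
seg 5 [321.1°–360°] cycloidal, h=-44: θ=327.4° here. β=6.3, B=38.9. -44·(0.1620 − sin(2π·0.1620)/(2π)) = -1.1677 → s = 42.8323

θ=77.9°: 10.3065
θ=327.4°: 42.8323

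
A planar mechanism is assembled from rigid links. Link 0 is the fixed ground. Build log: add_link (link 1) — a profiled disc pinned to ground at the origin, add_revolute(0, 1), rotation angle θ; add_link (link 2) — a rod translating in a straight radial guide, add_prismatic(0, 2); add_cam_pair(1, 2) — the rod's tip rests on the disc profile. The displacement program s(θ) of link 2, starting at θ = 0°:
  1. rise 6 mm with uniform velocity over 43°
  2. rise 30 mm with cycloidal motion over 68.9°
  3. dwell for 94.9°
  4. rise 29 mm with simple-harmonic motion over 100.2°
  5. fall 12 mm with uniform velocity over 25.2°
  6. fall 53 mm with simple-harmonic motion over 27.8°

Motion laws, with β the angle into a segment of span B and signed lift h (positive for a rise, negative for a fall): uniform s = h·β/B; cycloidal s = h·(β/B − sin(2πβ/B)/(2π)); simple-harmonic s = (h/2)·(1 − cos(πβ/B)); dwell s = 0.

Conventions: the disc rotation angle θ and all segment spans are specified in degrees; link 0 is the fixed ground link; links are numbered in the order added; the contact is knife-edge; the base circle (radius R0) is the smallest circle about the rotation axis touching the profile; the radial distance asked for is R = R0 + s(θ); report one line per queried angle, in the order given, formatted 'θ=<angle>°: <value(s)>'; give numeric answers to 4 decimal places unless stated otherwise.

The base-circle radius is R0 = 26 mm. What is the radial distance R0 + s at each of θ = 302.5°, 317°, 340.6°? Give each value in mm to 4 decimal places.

seg 1 [0°–43°] uniform, h=6: full span → s += 6 → s = 6.0000
seg 2 [43°–111.9°] cycloidal, h=30: full span → s += 30 → s = 36.0000
seg 3 [111.9°–206.8°] dwell: s stays 36.0000
seg 4 [206.8°–307°] simple-harmonic, h=29: θ=302.5° here. β=95.7, B=100.2. 29/2·(1 − cos(π·0.9551)) = 28.8559 → s = 64.8559
seg 4 [206.8°–307°] simple-harmonic, h=29: full span → s += 29 → s = 65.0000
seg 5 [307°–332.2°] uniform, h=-12: θ=317° here. β=10, B=25.2. -12·10/25.2 = -4.7619 → s = 60.2381
seg 5 [307°–332.2°] uniform, h=-12: full span → s += -12 → s = 53.0000
seg 6 [332.2°–360°] simple-harmonic, h=-53: θ=340.6° here. β=8.4, B=27.8. -53/2·(1 − cos(π·0.3022)) = -11.0694 → s = 41.9306
θ=302.5°: R = R0 + s = 26 + 64.8559 = 90.8559
θ=317°: R = R0 + s = 26 + 60.2381 = 86.2381
θ=340.6°: R = R0 + s = 26 + 41.9306 = 67.9306

θ=302.5°: 90.8559
θ=317°: 86.2381
θ=340.6°: 67.9306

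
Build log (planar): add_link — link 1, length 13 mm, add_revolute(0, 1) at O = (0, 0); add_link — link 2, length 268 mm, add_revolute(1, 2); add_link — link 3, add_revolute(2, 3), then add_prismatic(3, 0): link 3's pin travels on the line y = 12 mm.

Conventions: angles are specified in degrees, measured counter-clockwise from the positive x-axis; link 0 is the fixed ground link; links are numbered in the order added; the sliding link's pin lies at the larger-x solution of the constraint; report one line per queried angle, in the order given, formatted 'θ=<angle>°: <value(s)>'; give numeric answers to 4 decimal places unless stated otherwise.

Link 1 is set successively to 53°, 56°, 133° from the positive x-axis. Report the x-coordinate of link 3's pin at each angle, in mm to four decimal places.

geometry: r = 13 mm, L = 268 mm, e = 12 mm
θ=53°: crank pin P = (r cos θ, r sin θ) = (7.823595, 10.382262)
θ=53°: h = r sin θ − e = 10.382262 − 12 = -1.617738
θ=53°: x = r cos θ + √(L² − h²) = 7.823595 + 267.995117 = 275.818713
θ=56°: crank pin P = (r cos θ, r sin θ) = (7.269508, 10.777488)
θ=56°: h = r sin θ − e = 10.777488 − 12 = -1.222512
θ=56°: x = r cos θ + √(L² − h²) = 7.269508 + 267.997212 = 275.266719
θ=133°: crank pin P = (r cos θ, r sin θ) = (-8.865979, 9.507598)
θ=133°: h = r sin θ − e = 9.507598 − 12 = -2.492402
θ=133°: x = r cos θ + √(L² − h²) = -8.865979 + 267.988410 = 259.122431

θ=53°: 275.8187
θ=56°: 275.2667
θ=133°: 259.1224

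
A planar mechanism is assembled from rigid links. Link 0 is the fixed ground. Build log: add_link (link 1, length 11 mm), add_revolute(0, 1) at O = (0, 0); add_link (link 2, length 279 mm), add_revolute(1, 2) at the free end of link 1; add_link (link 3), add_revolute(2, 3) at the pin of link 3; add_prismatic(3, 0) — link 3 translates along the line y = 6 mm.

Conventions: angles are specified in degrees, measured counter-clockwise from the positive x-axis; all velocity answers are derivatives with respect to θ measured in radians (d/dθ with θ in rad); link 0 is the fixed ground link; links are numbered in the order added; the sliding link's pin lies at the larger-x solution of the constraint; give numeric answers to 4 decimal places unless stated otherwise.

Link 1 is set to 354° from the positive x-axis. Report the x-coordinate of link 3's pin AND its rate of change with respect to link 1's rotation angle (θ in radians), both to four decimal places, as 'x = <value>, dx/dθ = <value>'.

geometry: r = 11 mm, L = 279 mm, e = 6 mm
crank pin P = (r cos θ, r sin θ) = (10.939741, -1.149813)
h = r sin θ − e = -1.149813 − 6 = -7.149813
x = r cos θ + √(L² − h²) = 10.939741 + 278.908372 = 289.848113
dx/dθ = −r sin θ − h·r cos θ/√(L² − h²) (θ in radians; h = -7.149813) = 1.430253

x = 289.8481, dx/dθ = 1.4303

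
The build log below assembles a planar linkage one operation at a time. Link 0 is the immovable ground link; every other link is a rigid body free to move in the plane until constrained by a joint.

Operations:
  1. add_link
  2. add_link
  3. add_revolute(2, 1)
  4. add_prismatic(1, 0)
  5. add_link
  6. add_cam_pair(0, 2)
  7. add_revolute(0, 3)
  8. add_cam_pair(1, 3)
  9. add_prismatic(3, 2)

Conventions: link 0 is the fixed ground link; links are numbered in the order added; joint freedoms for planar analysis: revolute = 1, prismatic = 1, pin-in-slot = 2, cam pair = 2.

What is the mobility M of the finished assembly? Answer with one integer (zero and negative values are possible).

ground; <1,0,0>
#1 <2,0,0>
#2 <3,0,0>
R:2↔1 J1 <3,1,0>
P:1↔0 J1 <3,2,0>
#3 <4,2,0>
C:0↔2 J2 <4,2,1>
R:0↔3 J1 <4,3,1>
C:1↔3 J2 <4,3,2>
P:3↔2 J1 <4,4,2>
3×3 − 2×4 − 1×2 = -1

M = -1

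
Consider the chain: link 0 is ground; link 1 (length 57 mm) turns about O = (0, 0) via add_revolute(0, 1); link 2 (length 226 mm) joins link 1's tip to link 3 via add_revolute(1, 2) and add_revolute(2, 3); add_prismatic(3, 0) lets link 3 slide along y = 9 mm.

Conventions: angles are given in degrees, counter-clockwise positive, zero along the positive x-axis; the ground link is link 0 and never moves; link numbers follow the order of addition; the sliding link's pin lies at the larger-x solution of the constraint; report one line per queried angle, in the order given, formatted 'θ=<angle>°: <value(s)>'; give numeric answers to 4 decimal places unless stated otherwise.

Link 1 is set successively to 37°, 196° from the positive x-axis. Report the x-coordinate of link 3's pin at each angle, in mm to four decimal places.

geometry: r = 57 mm, L = 226 mm, e = 9 mm
θ=37°: crank pin P = (r cos θ, r sin θ) = (45.522224, 34.303456)
θ=37°: h = r sin θ − e = 34.303456 − 9 = 25.303456
θ=37°: x = r cos θ + √(L² − h²) = 45.522224 + 224.579017 = 270.101242
θ=196°: crank pin P = (r cos θ, r sin θ) = (-54.791917, -15.711329)
θ=196°: h = r sin θ − e = -15.711329 − 9 = -24.711329
θ=196°: x = r cos θ + √(L² − h²) = -54.791917 + 224.644943 = 169.853026

θ=37°: 270.1012
θ=196°: 169.8530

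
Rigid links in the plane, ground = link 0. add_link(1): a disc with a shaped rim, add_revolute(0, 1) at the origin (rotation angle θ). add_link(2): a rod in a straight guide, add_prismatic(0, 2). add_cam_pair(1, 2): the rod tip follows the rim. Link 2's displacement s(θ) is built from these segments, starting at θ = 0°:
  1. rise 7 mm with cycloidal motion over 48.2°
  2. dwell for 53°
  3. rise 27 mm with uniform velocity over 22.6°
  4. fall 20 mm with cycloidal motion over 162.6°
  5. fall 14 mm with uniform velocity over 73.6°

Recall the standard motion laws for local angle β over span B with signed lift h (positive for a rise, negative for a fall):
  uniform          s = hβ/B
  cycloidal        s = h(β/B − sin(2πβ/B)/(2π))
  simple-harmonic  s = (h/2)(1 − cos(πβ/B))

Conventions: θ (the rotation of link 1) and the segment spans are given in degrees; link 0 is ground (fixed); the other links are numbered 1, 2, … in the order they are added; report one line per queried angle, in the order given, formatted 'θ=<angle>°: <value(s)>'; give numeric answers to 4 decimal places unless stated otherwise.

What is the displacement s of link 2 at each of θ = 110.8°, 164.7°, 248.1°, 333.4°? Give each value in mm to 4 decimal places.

segment 1 (0° to 48.2°, cycloidal, h = 7) is passed completely: s = 0.0000 + (7) = 7.0000
segment 2 (48.2° to 101.2°, dwell): s unchanged at 7.0000
θ = 110.8° falls in segment 3 (101.2° to 123.8°, uniform, h = 27): β = 110.8 − 101.2 = 9.6°, B = 22.6°; Δs = 27·9.6/22.6 = 11.4690; s = 7.0000 + 11.4690 = 18.4690
segment 3 (101.2° to 123.8°, uniform, h = 27) is passed completely: s = 7.0000 + (27) = 34.0000
θ = 164.7° falls in segment 4 (123.8° to 286.4°, cycloidal, h = -20): β = 164.7 − 123.8 = 40.9°, B = 162.6°; Δs = -20·(0.2515 − sin(2π·0.2515)/(2π)) = -1.8478; s = 34.0000 − 1.8478 = 32.1522
θ = 248.1° falls in segment 4 (123.8° to 286.4°, cycloidal, h = -20): β = 248.1 − 123.8 = 124.3°, B = 162.6°; Δs = -20·(0.7645 − sin(2π·0.7645)/(2π)) = -18.4590; s = 34.0000 − 18.4590 = 15.5410
segment 4 (123.8° to 286.4°, cycloidal, h = -20) is passed completely: s = 34.0000 + (-20) = 14.0000
θ = 333.4° falls in segment 5 (286.4° to 360°, uniform, h = -14): β = 333.4 − 286.4 = 47°, B = 73.6°; Δs = -14·47/73.6 = -8.9402; s = 14.0000 − 8.9402 = 5.0598

θ=110.8°: 18.4690
θ=164.7°: 32.1522
θ=248.1°: 15.5410
θ=333.4°: 5.0598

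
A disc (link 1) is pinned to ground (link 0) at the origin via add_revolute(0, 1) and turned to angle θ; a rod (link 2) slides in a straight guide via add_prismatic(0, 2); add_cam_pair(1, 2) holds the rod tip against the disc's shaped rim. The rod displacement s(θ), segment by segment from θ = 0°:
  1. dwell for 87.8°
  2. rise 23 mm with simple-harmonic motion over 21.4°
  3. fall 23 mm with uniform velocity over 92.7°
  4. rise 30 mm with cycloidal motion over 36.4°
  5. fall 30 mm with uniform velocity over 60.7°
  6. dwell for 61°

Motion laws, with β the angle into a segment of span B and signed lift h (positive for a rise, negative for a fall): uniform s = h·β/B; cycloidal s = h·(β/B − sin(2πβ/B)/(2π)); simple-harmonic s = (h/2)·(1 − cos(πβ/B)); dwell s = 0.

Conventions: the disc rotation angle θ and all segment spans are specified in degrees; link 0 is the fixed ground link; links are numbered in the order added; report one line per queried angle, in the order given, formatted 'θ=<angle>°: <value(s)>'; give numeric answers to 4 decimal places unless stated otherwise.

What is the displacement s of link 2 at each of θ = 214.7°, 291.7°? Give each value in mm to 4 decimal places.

segment 1 (0° to 87.8°, dwell): s unchanged at 0.0000
segment 2 (87.8° to 109.2°, simple-harmonic, h = 23) is passed completely: s = 0.0000 + (23) = 23.0000
segment 3 (109.2° to 201.9°, uniform, h = -23) is passed completely: s = 23.0000 + (-23) = 0.0000
θ = 214.7° falls in segment 4 (201.9° to 238.3°, cycloidal, h = 30): β = 214.7 − 201.9 = 12.8°, B = 36.4°; Δs = 30·(0.3516 − sin(2π·0.3516)/(2π)) = 6.7160; s = 0.0000 + 6.7160 = 6.7160
segment 4 (201.9° to 238.3°, cycloidal, h = 30) is passed completely: s = 0.0000 + (30) = 30.0000
θ = 291.7° falls in segment 5 (238.3° to 299°, uniform, h = -30): β = 291.7 − 238.3 = 53.4°, B = 60.7°; Δs = -30·53.4/60.7 = -26.3921; s = 30.0000 − 26.3921 = 3.6079

θ=214.7°: 6.7160
θ=291.7°: 3.6079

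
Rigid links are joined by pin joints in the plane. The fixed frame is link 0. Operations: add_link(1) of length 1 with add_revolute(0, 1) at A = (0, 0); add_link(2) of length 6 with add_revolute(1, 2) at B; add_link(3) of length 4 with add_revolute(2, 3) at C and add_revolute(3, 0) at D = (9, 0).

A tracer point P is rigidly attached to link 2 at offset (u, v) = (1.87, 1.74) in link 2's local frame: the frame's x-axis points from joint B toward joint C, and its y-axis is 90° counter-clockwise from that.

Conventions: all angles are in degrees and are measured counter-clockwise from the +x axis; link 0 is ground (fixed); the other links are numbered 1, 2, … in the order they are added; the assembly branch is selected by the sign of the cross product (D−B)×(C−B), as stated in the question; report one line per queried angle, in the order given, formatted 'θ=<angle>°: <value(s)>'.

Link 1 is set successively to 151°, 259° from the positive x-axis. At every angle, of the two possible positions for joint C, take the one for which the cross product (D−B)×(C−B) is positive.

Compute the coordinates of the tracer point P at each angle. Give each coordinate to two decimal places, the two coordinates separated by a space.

A=(0,0), D=(9.00,0)
θ=151°: B = A + 1.00·(cos151°, sin151°) = (-0.8746, 0.4848)
θ=151°: |BD| = 9.8865
θ=151°: circle(B,6.00) ∩ circle(D,4.00): a=5.9547, h=0.7356
θ=151°:   candidates: C₊=(5.1090,0.9275) cross=7.273; C₋=(5.0369,-0.5419) cross=-7.273
θ=151°:   branch + wants cross > 0 → take C=(5.1090,0.9275) (cross=7.273)
θ=151°: ex = (C−B)/|BC| = (0.9973,0.0738); ey = (-0.0738,0.9973)
θ=151°: P = B + 1.87·ex + 1.74·ey = (0.8619,2.3580)
θ=259°: B = A + 1.00·(cos259°, sin259°) = (-0.1908, -0.9816)
θ=259°: |BD| = 9.2431
θ=259°: circle(B,6.00) ∩ circle(D,4.00): a=5.7034, h=1.8630
θ=259°:   candidates: C₊=(5.2825,1.4766) cross=17.220; C₋=(5.6782,-2.2284) cross=-17.220
θ=259°:   branch + wants cross > 0 → take C=(5.2825,1.4766) (cross=17.220)
θ=259°: ex = (C−B)/|BC| = (0.9122,0.4097); ey = (-0.4097,0.9122)
θ=259°: P = B + 1.87·ex + 1.74·ey = (0.8022,1.3718)

θ=151°: 0.86 2.36
θ=259°: 0.80 1.37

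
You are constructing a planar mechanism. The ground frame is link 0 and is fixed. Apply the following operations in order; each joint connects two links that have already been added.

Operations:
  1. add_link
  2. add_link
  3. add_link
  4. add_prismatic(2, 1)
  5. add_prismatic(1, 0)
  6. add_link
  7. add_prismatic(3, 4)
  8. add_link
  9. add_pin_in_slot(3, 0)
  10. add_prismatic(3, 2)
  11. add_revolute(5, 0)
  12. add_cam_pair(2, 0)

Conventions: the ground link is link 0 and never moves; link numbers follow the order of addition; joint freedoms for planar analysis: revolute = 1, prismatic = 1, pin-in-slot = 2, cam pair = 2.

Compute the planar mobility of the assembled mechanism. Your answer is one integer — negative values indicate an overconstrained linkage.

L=1 J1=0 J2=0
add link → L=2 J1=0 J2=0
add link → L=3 J1=0 J2=0
add link → L=4 J1=0 J2=0
P@2,1 dof=1 J1 → L=4 J1=1 J2=0
P@1,0 dof=1 J1 → L=4 J1=2 J2=0
add link → L=5 J1=2 J2=0
P@3,4 dof=1 J1 → L=5 J1=3 J2=0
add link → L=6 J1=3 J2=0
PS@3,0 dof=2 J2 → L=6 J1=3 J2=1
P@3,2 dof=1 J1 → L=6 J1=4 J2=1
R@5,0 dof=1 J1 → L=6 J1=5 J2=1
C@2,0 dof=2 J2 → L=6 J1=5 J2=2
M=3(L−1)−2J1−J2=3·5−2·5−2=3

M = 3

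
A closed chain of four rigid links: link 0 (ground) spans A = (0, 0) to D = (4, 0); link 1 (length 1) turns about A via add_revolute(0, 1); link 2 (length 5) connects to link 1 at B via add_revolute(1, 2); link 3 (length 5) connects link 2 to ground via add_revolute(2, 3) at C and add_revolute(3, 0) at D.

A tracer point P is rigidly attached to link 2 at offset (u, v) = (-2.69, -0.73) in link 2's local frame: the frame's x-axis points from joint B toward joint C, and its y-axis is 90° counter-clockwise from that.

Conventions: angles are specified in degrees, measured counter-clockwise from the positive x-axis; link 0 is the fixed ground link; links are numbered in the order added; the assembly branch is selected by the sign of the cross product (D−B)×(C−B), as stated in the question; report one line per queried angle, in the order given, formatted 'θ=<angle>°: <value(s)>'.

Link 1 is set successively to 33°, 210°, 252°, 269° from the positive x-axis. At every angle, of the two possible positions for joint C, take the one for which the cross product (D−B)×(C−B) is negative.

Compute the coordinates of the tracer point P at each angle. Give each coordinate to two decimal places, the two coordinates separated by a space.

A=(0,0), D=(4.00,0)
θ=33°: B = A + 1.00·(cos33°, sin33°) = (0.8387, 0.5446)
θ=33°: |BD| = 3.2079
θ=33°: circle(B,5.00) ∩ circle(D,5.00): a=1.6040, h=4.7358
θ=33°:   candidates: C₊=(3.2234,4.9393) cross=15.192; C₋=(1.6153,-4.3947) cross=-15.192
θ=33°:   branch - wants cross < 0 → take C=(1.6153,-4.3947) (cross=-15.192)
θ=33°: ex = (C−B)/|BC| = (0.1553,-0.9879); ey = (0.9879,0.1553)
θ=33°: P = B + -2.69·ex + -0.73·ey = (-0.3003,3.0886)
θ=210°: B = A + 1.00·(cos210°, sin210°) = (-0.8660, -0.5000)
θ=210°: |BD| = 4.8916
θ=210°: circle(B,5.00) ∩ circle(D,5.00): a=2.4458, h=4.3610
θ=210°:   candidates: C₊=(1.1212,4.0881) cross=21.332; C₋=(2.0127,-4.5881) cross=-21.332
θ=210°:   branch - wants cross < 0 → take C=(2.0127,-4.5881) (cross=-21.332)
θ=210°: ex = (C−B)/|BC| = (0.5758,-0.8176); ey = (0.8176,0.5758)
θ=210°: P = B + -2.69·ex + -0.73·ey = (-3.0117,1.2791)
θ=252°: B = A + 1.00·(cos252°, sin252°) = (-0.3090, -0.9511)
θ=252°: |BD| = 4.4127
θ=252°: circle(B,5.00) ∩ circle(D,5.00): a=2.2064, h=4.4869
θ=252°:   candidates: C₊=(0.8785,3.9059) cross=19.799; C₋=(2.8125,-4.8569) cross=-19.799
θ=252°:   branch - wants cross < 0 → take C=(2.8125,-4.8569) (cross=-19.799)
θ=252°: ex = (C−B)/|BC| = (0.6243,-0.7812); ey = (0.7812,0.6243)
θ=252°: P = B + -2.69·ex + -0.73·ey = (-2.5587,0.6946)
θ=269°: B = A + 1.00·(cos269°, sin269°) = (-0.0175, -0.9998)
θ=269°: |BD| = 4.1400
θ=269°: circle(B,5.00) ∩ circle(D,5.00): a=2.0700, h=4.5514
θ=269°:   candidates: C₊=(0.8921,3.9167) cross=18.843; C₋=(3.0905,-4.9166) cross=-18.843
θ=269°:   branch - wants cross < 0 → take C=(3.0905,-4.9166) (cross=-18.843)
θ=269°: ex = (C−B)/|BC| = (0.6216,-0.7833); ey = (0.7833,0.6216)
θ=269°: P = B + -2.69·ex + -0.73·ey = (-2.2614,0.6536)

θ=33°: -0.30 3.09
θ=210°: -3.01 1.28
θ=252°: -2.56 0.69
θ=269°: -2.26 0.65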